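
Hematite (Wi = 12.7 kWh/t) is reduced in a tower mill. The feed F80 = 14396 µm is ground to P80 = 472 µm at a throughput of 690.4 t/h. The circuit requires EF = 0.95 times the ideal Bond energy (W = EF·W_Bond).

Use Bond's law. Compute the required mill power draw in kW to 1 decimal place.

P = 3139.8 kW

W = 10 Wi (1/√P80 − 1/√F80)  [Bond]
W = 10·12.7·(1/√472 − 1/√14396) = 10·12.7·(0.037694) = 4.7872 kWh/t
With EF = 0.95: W = 4.7872·0.95 = 4.5478 kWh/t
Mill draw = 4.5478 × 690.4 = 3139.8 kW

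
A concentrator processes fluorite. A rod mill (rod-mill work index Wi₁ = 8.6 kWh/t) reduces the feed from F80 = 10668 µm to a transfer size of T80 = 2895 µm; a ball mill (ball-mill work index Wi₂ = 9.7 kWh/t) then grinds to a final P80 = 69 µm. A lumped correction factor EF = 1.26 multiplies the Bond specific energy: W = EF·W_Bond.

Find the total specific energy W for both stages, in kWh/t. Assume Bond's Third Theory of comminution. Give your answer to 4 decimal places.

W = 13.4068 kWh/t

Bond: W = 10·Wi·(1/√P80 − 1/√F80)
Stage 1 (10668→2895 µm, Wi₁=8.6): W₁ = 10·8.6·(0.018586 − 0.009682) = 0.7657 kWh/t
Stage 2 (2895→69 µm, Wi₂=9.7): W₂ = 10·9.7·(0.120386 − 0.018586) = 9.8746 kWh/t
W = W₁ + W₂ = 0.7657 + 9.8746 = 10.6403 kWh/t
With EF = 1.26: W = 10.6403·1.26 = 13.4068 kWh/t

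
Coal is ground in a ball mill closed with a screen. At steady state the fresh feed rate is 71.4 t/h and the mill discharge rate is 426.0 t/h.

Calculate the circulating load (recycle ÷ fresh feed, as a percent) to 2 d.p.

Discharge = new feed + return, hence
R = M − F = 426.0 − 71.4 = 354.6 t/h
CL = 100·R/F = 100·354.6/71.4 = 496.64 %

CL = 496.64 %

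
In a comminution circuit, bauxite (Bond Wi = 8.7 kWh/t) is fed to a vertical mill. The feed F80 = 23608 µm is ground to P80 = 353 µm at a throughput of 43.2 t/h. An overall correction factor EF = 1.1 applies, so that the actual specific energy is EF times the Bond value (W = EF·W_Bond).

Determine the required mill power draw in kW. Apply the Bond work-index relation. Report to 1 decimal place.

P = 193.1 kW

W_Bond = 10·Wi·(1/√P₈₀ − 1/√F₈₀)
W = 10·8.7·(1/√353 − 1/√23608) = 10·8.7·(0.046716) = 4.0643 kWh/t
W_actual = 1.1 × 4.0643 = 4.4707 kWh/t
P = W·T = 4.4707·43.2 = 193.1 kW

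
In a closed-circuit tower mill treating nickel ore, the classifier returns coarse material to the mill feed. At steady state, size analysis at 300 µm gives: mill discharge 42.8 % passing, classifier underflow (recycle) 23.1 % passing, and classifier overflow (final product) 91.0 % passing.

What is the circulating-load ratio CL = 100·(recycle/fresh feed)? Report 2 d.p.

CL = 244.67 %

Mass balance on the −300 µm fraction:
(1+r)d = ru + o → r = (o−d)/(d−u)
r = (91.0 − 42.8)/(42.8 − 23.1) = 48.2/19.7 = 2.4467
CL = 100·r = 244.67 %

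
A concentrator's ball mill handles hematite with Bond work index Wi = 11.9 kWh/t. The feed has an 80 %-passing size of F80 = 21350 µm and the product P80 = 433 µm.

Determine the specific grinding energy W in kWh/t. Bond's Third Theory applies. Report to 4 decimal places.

W = 4.9044 kWh/t

W = 10 Wi (P80^-0.5 − F80^-0.5)
1/√433 = 0.048057;  1/√21350 = 0.006844
W = 10·11.9·(0.048057 − 0.006844) = 4.9044 kWh/t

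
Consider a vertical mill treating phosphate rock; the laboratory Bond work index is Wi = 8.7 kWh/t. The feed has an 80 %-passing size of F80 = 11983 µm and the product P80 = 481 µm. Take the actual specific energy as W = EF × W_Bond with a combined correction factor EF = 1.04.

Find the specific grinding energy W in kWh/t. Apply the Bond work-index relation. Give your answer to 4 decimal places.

W = 10·Wi·[P80^(−½) − F80^(−½)]
1/√481 = 0.045596;  1/√11983 = 0.009135
W = 10·8.7·(0.045596 − 0.009135) = 3.1721 kWh/t
W_actual = 1.04 × 3.1721 = 3.2990 kWh/t

W = 3.2990 kWh/t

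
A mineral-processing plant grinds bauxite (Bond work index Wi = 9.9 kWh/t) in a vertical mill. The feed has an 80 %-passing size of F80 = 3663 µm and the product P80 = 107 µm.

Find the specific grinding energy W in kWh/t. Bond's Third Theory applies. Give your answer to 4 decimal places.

W = 7.9349 kWh/t

W_Bond = 10·Wi·(1/√P₈₀ − 1/√F₈₀)
1/√107 = 0.096674;  1/√3663 = 0.016523
W = 10·9.9·(0.096674 − 0.016523) = 7.9349 kWh/t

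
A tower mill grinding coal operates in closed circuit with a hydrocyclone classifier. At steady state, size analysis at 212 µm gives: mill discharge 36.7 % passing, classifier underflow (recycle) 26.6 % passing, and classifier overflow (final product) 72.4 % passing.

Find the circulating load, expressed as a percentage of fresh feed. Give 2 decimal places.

CL = 353.47 %

Two-product formula at 212 µm:
r = (o − d)/(d − u)
r = (72.4 − 36.7)/(36.7 − 26.6) = 35.7/10.1 = 3.5347
CL = 100·r = 353.47 %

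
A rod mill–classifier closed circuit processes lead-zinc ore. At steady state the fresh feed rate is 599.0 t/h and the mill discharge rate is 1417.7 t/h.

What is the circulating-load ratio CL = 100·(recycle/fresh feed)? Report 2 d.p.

M = F + R at steady state, so:
R = M − F = 1417.7 − 599.0 = 818.7 t/h
CL = 100·R/F = 100·818.7/599.0 = 136.68 %

CL = 136.68 %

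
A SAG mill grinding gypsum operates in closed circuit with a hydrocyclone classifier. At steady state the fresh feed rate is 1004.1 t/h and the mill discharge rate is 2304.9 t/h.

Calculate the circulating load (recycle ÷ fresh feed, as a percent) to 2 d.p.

Steady state: M = F + R.
R = M − F = 2304.9 − 1004.1 = 1300.8 t/h
CL = 100·R/F = 100·1300.8/1004.1 = 129.55 %

CL = 129.55 %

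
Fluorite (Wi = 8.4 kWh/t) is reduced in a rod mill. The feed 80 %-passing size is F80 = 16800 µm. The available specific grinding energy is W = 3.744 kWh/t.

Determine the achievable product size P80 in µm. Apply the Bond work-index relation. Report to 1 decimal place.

P80 = 365.8 µm

W = 10·Wi·[P80^(−½) − F80^(−½)]
⇒ 1/√P80 = W/(10·Wi) + 1/√F80
  = 3.7440/(10·8.4) + 1/√16800 = 0.044571 + 0.007715 = 0.052287
P80 = (1/0.052287)² = 19.1254² = 365.78 µm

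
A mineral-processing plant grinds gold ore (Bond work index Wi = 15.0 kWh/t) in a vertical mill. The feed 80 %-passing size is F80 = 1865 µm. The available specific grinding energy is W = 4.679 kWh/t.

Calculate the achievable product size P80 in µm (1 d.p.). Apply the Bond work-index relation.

P80 = 338.5 µm

W = 10 Wi (P80^-0.5 − F80^-0.5)
⇒ 1/√P80 = W/(10·Wi) + 1/√F80
  = 4.6790/(10·15.0) + 1/√1865 = 0.031193 + 0.023156 = 0.054349
P80 = (1/0.054349)² = 18.3995² = 338.54 µm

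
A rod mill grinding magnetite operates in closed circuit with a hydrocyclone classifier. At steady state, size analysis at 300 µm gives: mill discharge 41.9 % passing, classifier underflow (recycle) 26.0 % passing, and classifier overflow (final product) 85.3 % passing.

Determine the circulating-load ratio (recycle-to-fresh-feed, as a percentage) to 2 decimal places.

Let r = R/F. Size balance at 300 µm:
d + r·d = r·u + o → r(d−u) = o−d
r = (85.3 − 41.9)/(41.9 − 26.0) = 43.4/15.9 = 2.7296
CL = 100·r = 272.96 %

CL = 272.96 %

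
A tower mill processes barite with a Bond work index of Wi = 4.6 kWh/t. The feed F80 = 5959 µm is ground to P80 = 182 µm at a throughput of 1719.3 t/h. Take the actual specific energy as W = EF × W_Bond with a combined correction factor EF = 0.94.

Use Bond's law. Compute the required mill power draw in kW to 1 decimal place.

P = 4547.6 kW

W = 10·Wi·(P80^(-½) − F80^(-½))
W = 10·4.6·(1/√182 − 1/√5959) = 10·4.6·(0.061171) = 2.8138 kWh/t
Apply correction: 2.8138 × 0.94 = 2.6450 kWh/t
P_mill = W·ṁ = 2.6450·1719.3 = 4547.6 kW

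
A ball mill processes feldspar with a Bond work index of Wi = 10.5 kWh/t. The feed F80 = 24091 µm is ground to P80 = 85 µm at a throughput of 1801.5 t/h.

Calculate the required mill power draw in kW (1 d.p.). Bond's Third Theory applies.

W = 10 Wi / √P80 − 10 Wi / √F80
W = 10·10.5·(1/√85 − 1/√24091) = 10·10.5·(0.102022) = 10.7124 kWh/t
Power = W × throughput = 10.7124 kWh/t × 1801.5 t/h = 19298.3 kW

P = 19298.3 kW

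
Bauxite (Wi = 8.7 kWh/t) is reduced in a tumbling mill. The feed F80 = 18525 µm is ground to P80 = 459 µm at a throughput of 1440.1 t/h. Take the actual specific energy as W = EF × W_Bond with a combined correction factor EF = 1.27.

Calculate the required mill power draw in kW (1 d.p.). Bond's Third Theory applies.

P = 6257.9 kW

W = 10·Wi·(P80^(-½) − F80^(-½))
W = 10·8.7·(1/√459 − 1/√18525) = 10·8.7·(0.039329) = 3.4216 kWh/t
Apply correction: 3.4216 × 1.27 = 4.3454 kWh/t
P = W·T = 4.3454·1440.1 = 6257.9 kW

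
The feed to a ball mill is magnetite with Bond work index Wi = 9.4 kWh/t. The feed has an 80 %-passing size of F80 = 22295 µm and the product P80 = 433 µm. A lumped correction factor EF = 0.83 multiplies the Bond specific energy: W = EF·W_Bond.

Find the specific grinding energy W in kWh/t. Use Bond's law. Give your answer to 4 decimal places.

Bond: W = 10·Wi·(1/√P80 − 1/√F80)
1/√433 = 0.048057;  1/√22295 = 0.006697
W = 10·9.4·(0.048057 − 0.006697) = 3.8878 kWh/t
Apply correction: 3.8878 × 0.83 = 3.2269 kWh/t

W = 3.2269 kWh/t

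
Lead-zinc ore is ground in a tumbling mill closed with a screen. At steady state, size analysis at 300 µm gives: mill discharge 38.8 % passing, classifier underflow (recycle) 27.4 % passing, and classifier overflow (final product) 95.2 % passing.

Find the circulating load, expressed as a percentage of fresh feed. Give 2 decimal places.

CL = 494.74 %

Classifier node, passing 300 µm:
Fd + Rd = Ru + Fo ⇒ R/F = (o−d)/(d−u)
r = (95.2 − 38.8)/(38.8 − 27.4) = 56.4/11.4 = 4.9474
CL = 100·r = 494.74 %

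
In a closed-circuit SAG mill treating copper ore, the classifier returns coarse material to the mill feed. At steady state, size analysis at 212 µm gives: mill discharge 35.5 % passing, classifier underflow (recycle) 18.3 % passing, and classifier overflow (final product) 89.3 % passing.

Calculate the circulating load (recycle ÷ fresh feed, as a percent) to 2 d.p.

CL = 312.79 %

Let r = R/F. Size balance at 212 µm:
r = (o − d)/(d − u)
r = (89.3 − 35.5)/(35.5 − 18.3) = 53.8/17.2 = 3.1279
CL = 100·r = 312.79 %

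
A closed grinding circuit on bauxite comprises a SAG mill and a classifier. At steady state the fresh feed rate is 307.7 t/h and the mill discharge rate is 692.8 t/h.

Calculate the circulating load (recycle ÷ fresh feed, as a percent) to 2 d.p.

CL = 125.15 %

Mill node: discharge = fresh + recycle.
R = M − F = 692.8 − 307.7 = 385.1 t/h
CL = 100·R/F = 100·385.1/307.7 = 125.15 %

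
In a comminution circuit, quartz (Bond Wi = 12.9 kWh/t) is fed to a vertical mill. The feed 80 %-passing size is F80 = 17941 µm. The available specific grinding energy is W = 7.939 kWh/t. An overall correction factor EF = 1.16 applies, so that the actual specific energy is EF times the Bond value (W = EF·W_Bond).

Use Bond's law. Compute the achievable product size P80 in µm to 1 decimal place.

W = 10 Wi (P80^-0.5 − F80^-0.5)
W_Bond = W / EF = 7.939 / 1.16 = 6.8440 kWh/t
P80^-0.5 = F80^-0.5 + W_Bond/(10 Wi)
  = 6.8440/(10·12.9) + 1/√17941 = 0.053054 + 0.007466 = 0.060520
P80 = (1/0.060520)² = 16.5235² = 273.03 µm

P80 = 273.0 µm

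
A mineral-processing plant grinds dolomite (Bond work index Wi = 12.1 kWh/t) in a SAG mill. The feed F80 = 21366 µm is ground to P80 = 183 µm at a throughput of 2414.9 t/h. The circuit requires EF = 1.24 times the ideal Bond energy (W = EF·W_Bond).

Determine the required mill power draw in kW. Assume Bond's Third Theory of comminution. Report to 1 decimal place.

W = 10·Wi·[P80^(−½) − F80^(−½)]
W = 10·12.1·(1/√183 − 1/√21366) = 10·12.1·(0.067081) = 8.1168 kWh/t
Corrected W = EF·W_Bond = 1.24·8.1168 = 10.0648 kWh/t
P_mill = W·ṁ = 10.0648·2414.9 = 24305.5 kW

P = 24305.5 kW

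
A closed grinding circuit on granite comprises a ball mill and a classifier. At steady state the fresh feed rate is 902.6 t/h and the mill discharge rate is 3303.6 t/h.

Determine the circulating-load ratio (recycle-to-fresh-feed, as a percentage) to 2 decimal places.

M = F + R at steady state, so:
R = M − F = 3303.6 − 902.6 = 2401.0 t/h
CL = 100·R/F = 100·2401.0/902.6 = 266.01 %

CL = 266.01 %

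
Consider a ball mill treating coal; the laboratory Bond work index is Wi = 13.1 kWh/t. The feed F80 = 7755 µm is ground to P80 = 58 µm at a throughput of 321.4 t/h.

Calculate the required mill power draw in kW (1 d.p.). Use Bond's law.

Bond: W = 10·Wi·(1/√P80 − 1/√F80)
W = 10·13.1·(1/√58 − 1/√7755) = 10·13.1·(0.119951) = 15.7136 kWh/t
Power = W × throughput = 15.7136 kWh/t × 321.4 t/h = 5050.3 kW

P = 5050.3 kW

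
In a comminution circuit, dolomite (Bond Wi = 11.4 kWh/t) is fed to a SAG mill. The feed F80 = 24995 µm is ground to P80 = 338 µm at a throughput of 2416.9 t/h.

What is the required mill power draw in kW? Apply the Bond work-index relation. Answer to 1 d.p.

P = 13243.9 kW

W = 10·Wi·(P80^(-½) − F80^(-½))
W = 10·11.4·(1/√338 − 1/√24995) = 10·11.4·(0.048068) = 5.4797 kWh/t
P = W·T = 5.4797·2416.9 = 13243.9 kW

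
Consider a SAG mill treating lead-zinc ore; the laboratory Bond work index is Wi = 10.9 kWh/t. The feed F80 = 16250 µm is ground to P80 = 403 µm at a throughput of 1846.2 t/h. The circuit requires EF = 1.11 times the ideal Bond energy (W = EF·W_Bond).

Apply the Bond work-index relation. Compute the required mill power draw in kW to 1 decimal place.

W = 10 Wi (1/√P80 − 1/√F80)  [Bond]
W = 10·10.9·(1/√403 − 1/√16250) = 10·10.9·(0.041969) = 4.5746 kWh/t
Corrected W = EF·W_Bond = 1.11·4.5746 = 5.0778 kWh/t
Power = W × throughput = 5.0778 kWh/t × 1846.2 t/h = 9374.7 kW

P = 9374.7 kW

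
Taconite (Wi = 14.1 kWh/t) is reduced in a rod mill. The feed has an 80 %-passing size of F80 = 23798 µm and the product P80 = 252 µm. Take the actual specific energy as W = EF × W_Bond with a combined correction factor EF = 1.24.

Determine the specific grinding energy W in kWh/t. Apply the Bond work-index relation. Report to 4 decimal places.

W = 10 Wi (1/√P80 − 1/√F80)  [Bond]
1/√252 = 0.062994;  1/√23798 = 0.006482
W = 10·14.1·(0.062994 − 0.006482) = 7.9682 kWh/t
Apply correction: 7.9682 × 1.24 = 9.8805 kWh/t

W = 9.8805 kWh/t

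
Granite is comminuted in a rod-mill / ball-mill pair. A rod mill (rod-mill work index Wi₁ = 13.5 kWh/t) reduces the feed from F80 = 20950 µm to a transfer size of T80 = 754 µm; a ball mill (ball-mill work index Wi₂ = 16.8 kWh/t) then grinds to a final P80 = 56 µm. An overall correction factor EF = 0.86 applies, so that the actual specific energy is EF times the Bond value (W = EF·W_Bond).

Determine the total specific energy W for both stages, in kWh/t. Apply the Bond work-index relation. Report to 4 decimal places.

W = 17.4713 kWh/t

W = 10 Wi (P80^-0.5 − F80^-0.5)
Stage 1 (20950→754 µm, Wi₁=13.5): W₁ = 10·13.5·(0.036418 − 0.006909) = 3.9837 kWh/t
Stage 2 (754→56 µm, Wi₂=16.8): W₂ = 10·16.8·(0.133631 − 0.036418) = 16.3317 kWh/t
W = W₁ + W₂ = 3.9837 + 16.3317 = 20.3155 kWh/t
Corrected W = EF·W_Bond = 0.86·20.3155 = 17.4713 kWh/t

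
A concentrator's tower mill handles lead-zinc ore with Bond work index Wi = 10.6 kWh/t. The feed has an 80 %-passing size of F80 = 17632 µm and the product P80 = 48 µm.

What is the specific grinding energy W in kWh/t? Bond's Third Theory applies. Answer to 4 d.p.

W = 10·Wi·(P80^(-½) − F80^(-½))
1/√48 = 0.144338;  1/√17632 = 0.007531
W = 10·10.6·(0.144338 − 0.007531) = 14.5015 kWh/t

W = 14.5015 kWh/t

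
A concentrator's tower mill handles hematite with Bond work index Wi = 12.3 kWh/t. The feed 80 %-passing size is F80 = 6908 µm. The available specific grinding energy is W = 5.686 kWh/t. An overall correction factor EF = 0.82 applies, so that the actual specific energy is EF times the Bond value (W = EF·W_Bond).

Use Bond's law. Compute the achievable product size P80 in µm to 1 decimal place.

Bond:  W = 10 Wi (1/√P − 1/√F)
W_Bond = W / EF = 5.686 / 0.82 = 6.9341 kWh/t
P80^(−½) = W_Bond/(10 Wi) + F80^(−½)
  = 6.9341/(10·12.3) + 1/√6908 = 0.056375 + 0.012032 = 0.068407
P80 = (1/0.068407)² = 14.6184² = 213.70 µm

P80 = 213.7 µm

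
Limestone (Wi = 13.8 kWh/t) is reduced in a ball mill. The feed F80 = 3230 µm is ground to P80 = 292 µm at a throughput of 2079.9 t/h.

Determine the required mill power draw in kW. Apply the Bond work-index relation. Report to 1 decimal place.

P = 11746.6 kW

W = 10 Wi (1/√P80 − 1/√F80)  [Bond]
W = 10·13.8·(1/√292 − 1/√3230) = 10·13.8·(0.040925) = 5.6477 kWh/t
Mill draw = 5.6477 × 2079.9 = 11746.6 kW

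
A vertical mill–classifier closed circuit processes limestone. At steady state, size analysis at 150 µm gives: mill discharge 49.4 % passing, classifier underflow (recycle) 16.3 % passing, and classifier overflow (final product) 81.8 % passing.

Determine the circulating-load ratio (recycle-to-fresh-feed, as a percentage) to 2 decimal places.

CL = 97.89 %

Let r = R/F. Size balance at 150 µm:
(1+r)d = ru + o → r = (o−d)/(d−u)
r = (81.8 − 49.4)/(49.4 − 16.3) = 32.4/33.1 = 0.9789
CL = 100·r = 97.89 %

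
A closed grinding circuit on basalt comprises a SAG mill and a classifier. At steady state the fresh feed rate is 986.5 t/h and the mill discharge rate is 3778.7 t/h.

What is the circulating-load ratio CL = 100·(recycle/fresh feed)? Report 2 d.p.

Discharge = new feed + return, hence
R = M − F = 3778.7 − 986.5 = 2792.2 t/h
CL = 100·R/F = 100·2792.2/986.5 = 283.04 %

CL = 283.04 %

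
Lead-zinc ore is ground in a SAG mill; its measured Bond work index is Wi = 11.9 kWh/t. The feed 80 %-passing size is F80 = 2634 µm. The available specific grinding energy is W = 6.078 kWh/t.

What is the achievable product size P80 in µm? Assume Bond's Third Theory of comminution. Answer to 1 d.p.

P80 = 200.9 µm

W_Bond = 10·Wi·(1/√P₈₀ − 1/√F₈₀)
1/√P80 = 1/√F80 + W/(10·Wi)
  = 6.0780/(10·11.9) + 1/√2634 = 0.051076 + 0.019485 = 0.070560
P80 = (1/0.070560)² = 14.1723² = 200.85 µm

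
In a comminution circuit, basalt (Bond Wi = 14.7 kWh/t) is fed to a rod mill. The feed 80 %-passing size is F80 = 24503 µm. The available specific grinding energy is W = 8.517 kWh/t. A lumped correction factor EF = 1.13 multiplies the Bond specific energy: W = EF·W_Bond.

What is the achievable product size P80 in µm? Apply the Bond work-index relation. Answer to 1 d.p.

P80 = 300.8 µm

W = 10 Wi / √P80 − 10 Wi / √F80
W_Bond = W / EF = 8.517 / 1.13 = 7.5372 kWh/t
⇒ 1/√P80 = W_Bond/(10 Wi) + 1/√F80
  = 7.5372/(10·14.7) + 1/√24503 = 0.051273 + 0.006388 = 0.057662
P80 = (1/0.057662)² = 17.3426² = 300.76 µm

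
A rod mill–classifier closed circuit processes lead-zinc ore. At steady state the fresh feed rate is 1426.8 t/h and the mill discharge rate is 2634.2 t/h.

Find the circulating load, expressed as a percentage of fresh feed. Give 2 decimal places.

CL = 84.62 %

Discharge = new feed + return, hence
R = M − F = 2634.2 − 1426.8 = 1207.4 t/h
CL = 100·R/F = 100·1207.4/1426.8 = 84.62 %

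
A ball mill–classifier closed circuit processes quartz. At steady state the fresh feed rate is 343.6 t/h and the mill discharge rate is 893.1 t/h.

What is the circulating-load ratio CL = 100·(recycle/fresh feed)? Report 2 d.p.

CL = 159.92 %

Steady state: M = F + R.
R = M − F = 893.1 − 343.6 = 549.5 t/h
CL = 100·R/F = 100·549.5/343.6 = 159.92 %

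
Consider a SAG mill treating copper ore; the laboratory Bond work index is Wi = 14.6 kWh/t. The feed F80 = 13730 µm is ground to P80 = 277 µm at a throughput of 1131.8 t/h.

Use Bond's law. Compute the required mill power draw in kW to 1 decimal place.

P = 8518.3 kW

W = 10 Wi / √P80 − 10 Wi / √F80
W = 10·14.6·(1/√277 − 1/√13730) = 10·14.6·(0.051550) = 7.5263 kWh/t
P_mill = W·ṁ = 7.5263·1131.8 = 8518.3 kW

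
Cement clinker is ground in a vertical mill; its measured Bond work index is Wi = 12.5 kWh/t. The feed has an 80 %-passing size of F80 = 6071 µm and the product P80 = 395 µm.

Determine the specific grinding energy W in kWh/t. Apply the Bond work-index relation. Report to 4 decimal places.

W = 4.6852 kWh/t

W = 10 Wi (1/√P80 − 1/√F80)  [Bond]
1/√395 = 0.050315;  1/√6071 = 0.012834
W = 10·12.5·(0.050315 − 0.012834) = 4.6852 kWh/t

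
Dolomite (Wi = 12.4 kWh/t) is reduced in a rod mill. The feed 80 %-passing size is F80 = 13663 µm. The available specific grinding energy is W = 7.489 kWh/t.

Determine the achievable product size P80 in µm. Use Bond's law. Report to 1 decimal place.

P80 = 210.3 µm

W = 10·Wi·[P80^(−½) − F80^(−½)]
1/√P80 = 1/√F80 + W/(10·Wi)
  = 7.4890/(10·12.4) + 1/√13663 = 0.060395 + 0.008555 = 0.068950
P80 = (1/0.068950)² = 14.5032² = 210.34 µm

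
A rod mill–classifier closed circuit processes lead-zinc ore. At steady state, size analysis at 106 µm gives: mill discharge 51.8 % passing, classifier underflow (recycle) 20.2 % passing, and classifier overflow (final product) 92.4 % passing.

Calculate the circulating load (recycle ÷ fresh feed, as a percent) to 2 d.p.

Classifier node, passing 106 µm:
(1+r)·d = r·u + o ⇒ r = (o−d)/(d−u)
r = (92.4 − 51.8)/(51.8 − 20.2) = 40.6/31.6 = 1.2848
CL = 100·r = 128.48 %

CL = 128.48 %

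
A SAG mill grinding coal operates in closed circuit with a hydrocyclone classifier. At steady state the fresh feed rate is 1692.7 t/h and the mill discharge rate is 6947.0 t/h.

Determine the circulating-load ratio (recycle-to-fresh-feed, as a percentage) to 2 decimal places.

CL = 310.41 %

Mill node: discharge = fresh + recycle.
R = M − F = 6947.0 − 1692.7 = 5254.3 t/h
CL = 100·R/F = 100·5254.3/1692.7 = 310.41 %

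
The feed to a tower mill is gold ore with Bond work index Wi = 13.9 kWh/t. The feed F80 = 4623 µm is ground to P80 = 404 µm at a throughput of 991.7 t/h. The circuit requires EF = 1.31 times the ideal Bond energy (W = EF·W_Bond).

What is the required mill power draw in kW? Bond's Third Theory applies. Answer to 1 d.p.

P = 6328.3 kW

Bond:  W = 10 Wi (1/√P − 1/√F)
W = 10·13.9·(1/√404 − 1/√4623) = 10·13.9·(0.035044) = 4.8712 kWh/t
Corrected W = EF·W_Bond = 1.31·4.8712 = 6.3812 kWh/t
Mill draw = 6.3812 × 991.7 = 6328.3 kW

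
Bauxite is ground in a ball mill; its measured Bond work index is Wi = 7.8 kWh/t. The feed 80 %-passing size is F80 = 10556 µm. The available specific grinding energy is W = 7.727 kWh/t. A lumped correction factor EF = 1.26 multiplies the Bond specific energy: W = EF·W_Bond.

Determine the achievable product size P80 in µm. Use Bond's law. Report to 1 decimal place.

W = 10 Wi (1/√P80 − 1/√F80)  [Bond]
W_Bond = W / EF = 7.727 / 1.26 = 6.1325 kWh/t
P80^(−½) = W_Bond/(10 Wi) + F80^(−½)
  = 6.1325/(10·7.8) + 1/√10556 = 0.078622 + 0.009733 = 0.088355
P80 = (1/0.088355)² = 11.3179² = 128.10 µm

P80 = 128.1 µm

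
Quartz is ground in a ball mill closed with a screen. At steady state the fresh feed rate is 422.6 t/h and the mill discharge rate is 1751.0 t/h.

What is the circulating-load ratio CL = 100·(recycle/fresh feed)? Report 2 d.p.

CL = 314.34 %

Discharge = new feed + return, hence
R = M − F = 1751.0 − 422.6 = 1328.4 t/h
CL = 100·R/F = 100·1328.4/422.6 = 314.34 %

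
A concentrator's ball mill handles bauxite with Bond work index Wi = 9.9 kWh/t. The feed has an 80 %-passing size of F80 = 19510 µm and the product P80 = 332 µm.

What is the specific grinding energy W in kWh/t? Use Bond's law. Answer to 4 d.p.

W = 10 Wi / √P80 − 10 Wi / √F80
1/√332 = 0.054882;  1/√19510 = 0.007159
W = 10·9.9·(0.054882 − 0.007159) = 4.7246 kWh/t

W = 4.7246 kWh/t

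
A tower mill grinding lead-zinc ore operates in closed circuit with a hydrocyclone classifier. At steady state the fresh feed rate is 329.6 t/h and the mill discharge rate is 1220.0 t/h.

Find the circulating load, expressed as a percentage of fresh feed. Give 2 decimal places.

Mill node: discharge = fresh + recycle.
R = M − F = 1220.0 − 329.6 = 890.4 t/h
CL = 100·R/F = 100·890.4/329.6 = 270.15 %

CL = 270.15 %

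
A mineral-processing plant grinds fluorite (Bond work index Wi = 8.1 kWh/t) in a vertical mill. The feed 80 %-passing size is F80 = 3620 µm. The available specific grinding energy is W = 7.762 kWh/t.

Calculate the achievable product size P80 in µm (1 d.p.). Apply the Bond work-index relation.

W = 10 Wi (1/√P80 − 1/√F80)  [Bond]
1/√P80 = 1/√F80 + W/(10·Wi)
  = 7.7620/(10·8.1) + 1/√3620 = 0.095827 + 0.016621 = 0.112448
P80 = (1/0.112448)² = 8.8930² = 79.09 µm

P80 = 79.1 µm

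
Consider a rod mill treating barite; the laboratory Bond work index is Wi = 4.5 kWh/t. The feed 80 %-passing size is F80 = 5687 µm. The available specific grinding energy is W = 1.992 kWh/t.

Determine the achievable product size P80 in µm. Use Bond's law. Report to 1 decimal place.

P80 = 302.2 µm

W = 10 Wi (P80^-0.5 − F80^-0.5)
⇒ 1/√P80 = W/(10 Wi) + 1/√F80
  = 1.9920/(10·4.5) + 1/√5687 = 0.044267 + 0.013260 = 0.057527
P80 = (1/0.057527)² = 17.3831² = 302.17 µm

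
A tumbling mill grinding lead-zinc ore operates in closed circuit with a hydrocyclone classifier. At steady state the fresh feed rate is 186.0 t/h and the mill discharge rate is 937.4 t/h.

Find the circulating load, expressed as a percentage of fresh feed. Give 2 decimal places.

CL = 403.98 %

M = F + R at steady state, so:
R = M − F = 937.4 − 186.0 = 751.4 t/h
CL = 100·R/F = 100·751.4/186.0 = 403.98 %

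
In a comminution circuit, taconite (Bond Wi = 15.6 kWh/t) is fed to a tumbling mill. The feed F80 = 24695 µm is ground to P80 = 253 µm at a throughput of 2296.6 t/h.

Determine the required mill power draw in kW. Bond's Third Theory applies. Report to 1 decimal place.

P = 20244.4 kW

Bond: W = 10·Wi·(1/√P80 − 1/√F80)
W = 10·15.6·(1/√253 − 1/√24695) = 10·15.6·(0.056506) = 8.8149 kWh/t
P_mill = W·ṁ = 8.8149·2296.6 = 20244.4 kW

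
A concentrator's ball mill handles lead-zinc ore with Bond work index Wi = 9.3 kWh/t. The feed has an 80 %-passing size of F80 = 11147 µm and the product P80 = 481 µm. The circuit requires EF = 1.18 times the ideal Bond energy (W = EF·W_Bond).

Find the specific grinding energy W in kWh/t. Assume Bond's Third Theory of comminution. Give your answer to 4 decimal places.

Bond: W = 10·Wi·(1/√P80 − 1/√F80)
1/√481 = 0.045596;  1/√11147 = 0.009472
W = 10·9.3·(0.045596 − 0.009472) = 3.3596 kWh/t
Corrected W = EF·W_Bond = 1.18·3.3596 = 3.9643 kWh/t

W = 3.9643 kWh/t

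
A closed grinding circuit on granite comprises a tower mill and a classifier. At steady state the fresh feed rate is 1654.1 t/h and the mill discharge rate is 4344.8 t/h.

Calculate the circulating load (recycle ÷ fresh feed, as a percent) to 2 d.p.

Steady state: M = F + R.
R = M − F = 4344.8 − 1654.1 = 2690.7 t/h
CL = 100·R/F = 100·2690.7/1654.1 = 162.67 %

CL = 162.67 %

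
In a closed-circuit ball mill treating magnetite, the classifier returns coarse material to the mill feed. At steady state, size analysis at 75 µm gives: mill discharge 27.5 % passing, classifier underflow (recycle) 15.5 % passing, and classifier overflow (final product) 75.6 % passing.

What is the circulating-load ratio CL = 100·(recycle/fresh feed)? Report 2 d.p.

CL = 400.83 %

Classifier node, passing 75 µm:
(1+r)·d = r·u + o ⇒ r = (o−d)/(d−u)
r = (75.6 − 27.5)/(27.5 − 15.5) = 48.1/12.0 = 4.0083
CL = 100·r = 400.83 %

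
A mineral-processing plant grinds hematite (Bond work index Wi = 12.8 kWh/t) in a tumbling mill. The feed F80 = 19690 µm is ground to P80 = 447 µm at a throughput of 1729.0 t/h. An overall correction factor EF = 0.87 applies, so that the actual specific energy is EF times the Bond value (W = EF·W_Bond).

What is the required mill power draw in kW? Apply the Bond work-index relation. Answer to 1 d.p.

W = 10 Wi (P80^-0.5 − F80^-0.5)
W = 10·12.8·(1/√447 − 1/√19690) = 10·12.8·(0.040172) = 5.1420 kWh/t
With EF = 0.87: W = 5.1420·0.87 = 4.4735 kWh/t
Power = W × throughput = 4.4735 kWh/t × 1729.0 t/h = 7734.7 kW

P = 7734.7 kW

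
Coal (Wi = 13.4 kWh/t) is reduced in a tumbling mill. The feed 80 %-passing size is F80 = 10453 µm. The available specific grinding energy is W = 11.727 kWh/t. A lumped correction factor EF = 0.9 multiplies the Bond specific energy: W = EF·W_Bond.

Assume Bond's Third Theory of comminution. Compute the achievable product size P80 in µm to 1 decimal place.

W_Bond = 10·Wi·(1/√P₈₀ − 1/√F₈₀)
W_Bond = W / EF = 11.727 / 0.9 = 13.0300 kWh/t
P80^-0.5 = F80^-0.5 + W_Bond/(10 Wi)
  = 13.0300/(10·13.4) + 1/√10453 = 0.097239 + 0.009781 = 0.107020
P80 = (1/0.107020)² = 9.3441² = 87.31 µm

P80 = 87.3 µm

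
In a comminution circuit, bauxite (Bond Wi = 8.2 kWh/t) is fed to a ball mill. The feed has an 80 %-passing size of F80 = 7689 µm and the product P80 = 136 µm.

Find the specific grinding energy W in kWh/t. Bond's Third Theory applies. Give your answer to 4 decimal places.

W = 10 Wi / √P80 − 10 Wi / √F80
1/√136 = 0.085749;  1/√7689 = 0.011404
W = 10·8.2·(0.085749 − 0.011404) = 6.0963 kWh/t

W = 6.0963 kWh/t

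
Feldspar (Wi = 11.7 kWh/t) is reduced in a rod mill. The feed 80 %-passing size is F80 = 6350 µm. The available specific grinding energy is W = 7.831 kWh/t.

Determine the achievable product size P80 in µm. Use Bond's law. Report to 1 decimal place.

W_Bond = 10·Wi·(1/√P₈₀ − 1/√F₈₀)
1/√P80 = 1/√F80 + W/(10·Wi)
  = 7.8310/(10·11.7) + 1/√6350 = 0.066932 + 0.012549 = 0.079481
P80 = (1/0.079481)² = 12.5817² = 158.30 µm

P80 = 158.3 µm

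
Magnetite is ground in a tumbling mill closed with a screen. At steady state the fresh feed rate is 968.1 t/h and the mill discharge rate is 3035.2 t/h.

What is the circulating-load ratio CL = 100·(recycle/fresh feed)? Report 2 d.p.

M = F + R at steady state, so:
R = M − F = 3035.2 − 968.1 = 2067.1 t/h
CL = 100·R/F = 100·2067.1/968.1 = 213.52 %

CL = 213.52 %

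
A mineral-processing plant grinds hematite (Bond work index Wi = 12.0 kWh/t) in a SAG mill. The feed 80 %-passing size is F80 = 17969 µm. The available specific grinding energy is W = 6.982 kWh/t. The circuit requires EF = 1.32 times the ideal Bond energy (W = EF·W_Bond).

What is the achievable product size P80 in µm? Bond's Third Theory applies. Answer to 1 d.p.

W = 10·Wi·[P80^(−½) − F80^(−½)]
W_Bond = W / EF = 6.982 / 1.32 = 5.2894 kWh/t
⇒ 1/√P80 = W_Bond/(10·Wi) + 1/√F80
  = 5.2894/(10·12.0) + 1/√17969 = 0.044078 + 0.007460 = 0.051538
P80 = (1/0.051538)² = 19.4031² = 376.48 µm

P80 = 376.5 µm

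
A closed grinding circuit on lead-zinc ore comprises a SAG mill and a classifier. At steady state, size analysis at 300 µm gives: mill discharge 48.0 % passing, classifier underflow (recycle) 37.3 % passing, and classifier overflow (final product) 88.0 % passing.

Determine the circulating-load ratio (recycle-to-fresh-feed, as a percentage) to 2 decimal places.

Balance %-passing 300 µm (r = R/F):
(1+r)·d = r·u + o ⇒ r = (o−d)/(d−u)
r = (88.0 − 48.0)/(48.0 − 37.3) = 40.0/10.7 = 3.7383
CL = 100·r = 373.83 %

CL = 373.83 %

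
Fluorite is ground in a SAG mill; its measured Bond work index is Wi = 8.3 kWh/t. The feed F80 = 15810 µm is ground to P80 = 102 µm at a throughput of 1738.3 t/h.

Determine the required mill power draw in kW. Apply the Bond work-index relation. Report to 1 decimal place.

P = 13138.3 kW

W = 10·Wi·[P80^(−½) − F80^(−½)]
W = 10·8.3·(1/√102 − 1/√15810) = 10·8.3·(0.091062) = 7.5581 kWh/t
Power = W × throughput = 7.5581 kWh/t × 1738.3 t/h = 13138.3 kW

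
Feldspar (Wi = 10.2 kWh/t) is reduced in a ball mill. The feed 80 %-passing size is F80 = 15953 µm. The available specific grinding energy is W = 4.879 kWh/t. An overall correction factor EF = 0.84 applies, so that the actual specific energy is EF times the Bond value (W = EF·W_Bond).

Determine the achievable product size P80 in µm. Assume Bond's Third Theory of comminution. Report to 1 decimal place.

P80 = 237.7 µm

W = 10 Wi (1/√P80 − 1/√F80)  [Bond]
W_Bond = W / EF = 4.879 / 0.84 = 5.8083 kWh/t
⇒ 1/√P80 = W_Bond/(10 Wi) + 1/√F80
  = 5.8083/(10·10.2) + 1/√15953 = 0.056944 + 0.007917 = 0.064862
P80 = (1/0.064862)² = 15.4174² = 237.70 µm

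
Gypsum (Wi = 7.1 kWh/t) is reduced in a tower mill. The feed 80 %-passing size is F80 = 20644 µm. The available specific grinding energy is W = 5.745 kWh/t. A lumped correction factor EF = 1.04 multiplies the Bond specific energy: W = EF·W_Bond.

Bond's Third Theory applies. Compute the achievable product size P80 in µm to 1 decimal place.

W = 10 Wi / √P80 − 10 Wi / √F80
W_Bond = W / EF = 5.745 / 1.04 = 5.5240 kWh/t
⇒ 1/√P80 = W_Bond/(10 Wi) + 1/√F80
  = 5.5240/(10·7.1) + 1/√20644 = 0.077803 + 0.006960 = 0.084763
P80 = (1/0.084763)² = 11.7976² = 139.18 µm

P80 = 139.2 µm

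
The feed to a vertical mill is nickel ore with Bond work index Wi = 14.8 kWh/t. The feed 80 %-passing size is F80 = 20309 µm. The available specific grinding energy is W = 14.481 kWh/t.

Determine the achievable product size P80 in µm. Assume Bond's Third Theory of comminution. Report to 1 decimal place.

P80 = 90.9 µm

W = 10 Wi (P80^-0.5 − F80^-0.5)
1/√P80 = 1/√F80 + W/(10·Wi)
  = 14.4810/(10·14.8) + 1/√20309 = 0.097845 + 0.007017 = 0.104862
P80 = (1/0.104862)² = 9.5364² = 90.94 µm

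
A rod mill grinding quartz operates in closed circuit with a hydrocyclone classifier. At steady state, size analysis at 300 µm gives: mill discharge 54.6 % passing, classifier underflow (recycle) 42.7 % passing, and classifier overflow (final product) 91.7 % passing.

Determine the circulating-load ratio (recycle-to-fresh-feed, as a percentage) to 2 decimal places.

CL = 311.76 %

Balance %-passing 300 µm (r = R/F):
d + r·d = r·u + o → r(d−u) = o−d
r = (91.7 − 54.6)/(54.6 − 42.7) = 37.1/11.9 = 3.1176
CL = 100·r = 311.76 %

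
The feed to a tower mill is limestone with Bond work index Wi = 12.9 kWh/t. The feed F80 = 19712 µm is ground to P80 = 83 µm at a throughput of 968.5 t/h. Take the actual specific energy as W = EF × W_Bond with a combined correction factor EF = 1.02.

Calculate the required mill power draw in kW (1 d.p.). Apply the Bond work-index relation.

P = 13080.2 kW

W = 10·Wi·(P80^(-½) − F80^(-½))
W = 10·12.9·(1/√83 − 1/√19712) = 10·12.9·(0.102642) = 13.2408 kWh/t
Apply correction: 13.2408 × 1.02 = 13.5056 kWh/t
P = W·T = 13.5056·968.5 = 13080.2 kW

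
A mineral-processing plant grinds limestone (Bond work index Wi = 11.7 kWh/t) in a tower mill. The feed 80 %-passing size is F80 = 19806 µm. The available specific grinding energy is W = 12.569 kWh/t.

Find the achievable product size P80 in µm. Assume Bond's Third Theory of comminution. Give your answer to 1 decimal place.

P80 = 76.2 µm

W = 10 Wi / √P80 − 10 Wi / √F80
P80^(−½) = W/(10 Wi) + F80^(−½)
  = 12.5690/(10·11.7) + 1/√19806 = 0.107427 + 0.007106 = 0.114533
P80 = (1/0.114533)² = 8.7311² = 76.23 µm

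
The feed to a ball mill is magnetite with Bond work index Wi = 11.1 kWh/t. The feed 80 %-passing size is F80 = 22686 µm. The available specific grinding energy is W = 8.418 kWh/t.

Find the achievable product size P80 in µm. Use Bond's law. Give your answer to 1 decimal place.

Bond: W = 10·Wi·(1/√P80 − 1/√F80)
P80^-0.5 = F80^-0.5 + W/(10 Wi)
  = 8.4180/(10·11.1) + 1/√22686 = 0.075838 + 0.006639 = 0.082477
P80 = (1/0.082477)² = 12.1246² = 147.01 µm

P80 = 147.0 µm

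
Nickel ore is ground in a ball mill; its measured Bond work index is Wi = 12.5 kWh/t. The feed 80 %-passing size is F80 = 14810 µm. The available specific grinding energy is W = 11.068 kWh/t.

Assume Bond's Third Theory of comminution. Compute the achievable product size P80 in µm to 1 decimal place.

P80 = 106.8 µm

W = 10 Wi (P80^-0.5 − F80^-0.5)
⇒ 1/√P80 = W/(10 Wi) + 1/√F80
  = 11.0680/(10·12.5) + 1/√14810 = 0.088544 + 0.008217 = 0.096761
P80 = (1/0.096761)² = 10.3347² = 106.81 µm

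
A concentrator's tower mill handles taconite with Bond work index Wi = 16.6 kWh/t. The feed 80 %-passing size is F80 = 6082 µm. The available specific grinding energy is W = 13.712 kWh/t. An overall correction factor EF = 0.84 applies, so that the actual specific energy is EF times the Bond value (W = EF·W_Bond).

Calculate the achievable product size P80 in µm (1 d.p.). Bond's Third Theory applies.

W = 10 Wi (P80^-0.5 − F80^-0.5)
W_Bond = W / EF = 13.712 / 0.84 = 16.3238 kWh/t
1/√P80 = 1/√F80 + W_Bond/(10·Wi)
  = 16.3238/(10·16.6) + 1/√6082 = 0.098336 + 0.012823 = 0.111159
P80 = (1/0.111159)² = 8.9961² = 80.93 µm

P80 = 80.9 µm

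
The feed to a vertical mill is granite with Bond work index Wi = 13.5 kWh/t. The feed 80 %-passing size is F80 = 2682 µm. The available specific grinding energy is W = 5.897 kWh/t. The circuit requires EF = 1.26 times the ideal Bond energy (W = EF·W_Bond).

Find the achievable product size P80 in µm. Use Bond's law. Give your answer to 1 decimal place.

W = 10·Wi·(P80^(-½) − F80^(-½))
W_Bond = W / EF = 5.897 / 1.26 = 4.6802 kWh/t
⇒ 1/√P80 = W_Bond/(10·Wi) + 1/√F80
  = 4.6802/(10·13.5) + 1/√2682 = 0.034668 + 0.019309 = 0.053977
P80 = (1/0.053977)² = 18.5263² = 343.22 µm

P80 = 343.2 µm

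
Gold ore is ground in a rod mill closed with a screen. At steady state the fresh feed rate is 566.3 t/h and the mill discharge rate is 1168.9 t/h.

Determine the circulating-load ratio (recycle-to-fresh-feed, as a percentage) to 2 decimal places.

Mill node: discharge = fresh + recycle.
R = M − F = 1168.9 − 566.3 = 602.6 t/h
CL = 100·R/F = 100·602.6/566.3 = 106.41 %

CL = 106.41 %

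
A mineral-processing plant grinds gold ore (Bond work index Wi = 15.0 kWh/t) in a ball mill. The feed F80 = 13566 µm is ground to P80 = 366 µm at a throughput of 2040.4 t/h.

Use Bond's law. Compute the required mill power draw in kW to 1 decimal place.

Bond: W = 10·Wi·(1/√P80 − 1/√F80)
W = 10·15.0·(1/√366 − 1/√13566) = 10·15.0·(0.043685) = 6.5528 kWh/t
Power = W × throughput = 6.5528 kWh/t × 2040.4 t/h = 13370.3 kW

P = 13370.3 kW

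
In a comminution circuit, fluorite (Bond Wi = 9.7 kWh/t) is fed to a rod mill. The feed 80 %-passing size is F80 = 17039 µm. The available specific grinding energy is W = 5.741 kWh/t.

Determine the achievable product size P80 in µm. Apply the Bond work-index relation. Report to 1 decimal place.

P80 = 223.8 µm

W = 10 Wi (1/√P80 − 1/√F80)  [Bond]
P80^-0.5 = F80^-0.5 + W/(10 Wi)
  = 5.7410/(10·9.7) + 1/√17039 = 0.059186 + 0.007661 = 0.066846
P80 = (1/0.066846)² = 14.9597² = 223.79 µm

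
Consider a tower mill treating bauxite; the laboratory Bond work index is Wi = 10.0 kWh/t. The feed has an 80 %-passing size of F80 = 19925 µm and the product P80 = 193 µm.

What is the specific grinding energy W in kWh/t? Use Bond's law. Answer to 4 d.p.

W = 6.4897 kWh/t

W = 10·Wi·[P80^(−½) − F80^(−½)]
1/√193 = 0.071982;  1/√19925 = 0.007084
W = 10·10.0·(0.071982 − 0.007084) = 6.4897 kWh/t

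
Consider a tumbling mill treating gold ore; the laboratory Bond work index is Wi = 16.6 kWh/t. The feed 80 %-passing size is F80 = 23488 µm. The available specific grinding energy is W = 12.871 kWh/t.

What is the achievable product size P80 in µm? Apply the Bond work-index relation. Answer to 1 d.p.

P80 = 141.5 µm

W_Bond = 10·Wi·(1/√P₈₀ − 1/√F₈₀)
⇒ 1/√P80 = W/(10·Wi) + 1/√F80
  = 12.8710/(10·16.6) + 1/√23488 = 0.077536 + 0.006525 = 0.084061
P80 = (1/0.084061)² = 11.8961² = 141.52 µm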